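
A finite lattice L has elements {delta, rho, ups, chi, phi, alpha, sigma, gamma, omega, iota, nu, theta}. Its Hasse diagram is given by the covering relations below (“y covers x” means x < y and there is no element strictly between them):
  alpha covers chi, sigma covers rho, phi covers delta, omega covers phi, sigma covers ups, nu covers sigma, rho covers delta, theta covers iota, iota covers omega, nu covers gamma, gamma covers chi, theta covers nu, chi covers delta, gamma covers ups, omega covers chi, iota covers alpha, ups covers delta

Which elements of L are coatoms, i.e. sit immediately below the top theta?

iota, nu

The coatoms are exactly the elements covered by theta: iota, nu.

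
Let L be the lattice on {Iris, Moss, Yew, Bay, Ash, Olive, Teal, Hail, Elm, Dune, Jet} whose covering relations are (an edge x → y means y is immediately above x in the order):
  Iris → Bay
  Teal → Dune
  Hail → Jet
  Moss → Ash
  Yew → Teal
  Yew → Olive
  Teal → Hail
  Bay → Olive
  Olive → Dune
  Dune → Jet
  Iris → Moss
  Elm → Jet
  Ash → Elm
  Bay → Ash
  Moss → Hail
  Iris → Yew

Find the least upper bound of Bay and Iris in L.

Bay

Common upper bounds of {Bay, Iris}: Ash, Bay, Dune, Elm, Jet, Olive.
The least among these is Bay.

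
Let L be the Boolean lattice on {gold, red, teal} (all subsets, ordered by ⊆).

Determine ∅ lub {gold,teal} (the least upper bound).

{gold,teal}

Under ⊆, join is union: ∅ ∪ {gold,teal} = {gold,teal}.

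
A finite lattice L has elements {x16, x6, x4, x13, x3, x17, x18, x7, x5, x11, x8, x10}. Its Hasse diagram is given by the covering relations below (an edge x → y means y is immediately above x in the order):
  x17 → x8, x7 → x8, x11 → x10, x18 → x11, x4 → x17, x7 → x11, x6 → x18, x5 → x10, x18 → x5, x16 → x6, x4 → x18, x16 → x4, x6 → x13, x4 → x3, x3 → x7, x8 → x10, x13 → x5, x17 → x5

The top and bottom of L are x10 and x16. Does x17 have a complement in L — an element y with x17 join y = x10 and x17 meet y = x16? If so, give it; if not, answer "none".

none

For every candidate y, either x17 ∨ y ≠ x10 or x17 ∧ y ≠ x16; no complement exists.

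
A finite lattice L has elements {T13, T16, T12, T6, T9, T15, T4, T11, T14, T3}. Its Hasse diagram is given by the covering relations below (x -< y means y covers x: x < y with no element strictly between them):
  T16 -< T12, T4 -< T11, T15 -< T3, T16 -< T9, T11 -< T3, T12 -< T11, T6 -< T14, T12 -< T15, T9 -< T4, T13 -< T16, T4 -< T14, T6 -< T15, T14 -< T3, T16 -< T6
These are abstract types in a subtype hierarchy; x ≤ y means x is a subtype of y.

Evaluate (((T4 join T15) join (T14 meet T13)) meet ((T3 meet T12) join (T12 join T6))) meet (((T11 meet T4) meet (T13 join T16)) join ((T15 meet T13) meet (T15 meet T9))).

T16

T4 ∨ T15 = T3
T14 ∧ T13 = T13
T3 ∨ T13 = T3
T3 ∧ T12 = T12
T12 ∨ T6 = T15
T12 ∨ T15 = T15
T3 ∧ T15 = T15
T11 ∧ T4 = T4
T13 ∨ T16 = T16
T4 ∧ T16 = T16
T15 ∧ T13 = T13
T15 ∧ T9 = T16
T13 ∧ T16 = T13
T16 ∨ T13 = T16
T15 ∧ T16 = T16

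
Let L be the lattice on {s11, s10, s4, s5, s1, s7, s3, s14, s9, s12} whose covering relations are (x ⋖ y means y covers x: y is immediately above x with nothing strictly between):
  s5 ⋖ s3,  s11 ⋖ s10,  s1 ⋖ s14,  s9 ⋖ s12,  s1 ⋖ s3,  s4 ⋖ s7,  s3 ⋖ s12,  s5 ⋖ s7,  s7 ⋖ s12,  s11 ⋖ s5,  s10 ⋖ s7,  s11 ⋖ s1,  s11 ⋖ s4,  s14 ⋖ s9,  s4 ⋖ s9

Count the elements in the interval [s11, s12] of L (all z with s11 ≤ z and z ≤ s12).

10

The interval [s11, s12] = {s1, s10, s11, s12, s14, s3, s4, s5, s7, s9}, which has 10 elements.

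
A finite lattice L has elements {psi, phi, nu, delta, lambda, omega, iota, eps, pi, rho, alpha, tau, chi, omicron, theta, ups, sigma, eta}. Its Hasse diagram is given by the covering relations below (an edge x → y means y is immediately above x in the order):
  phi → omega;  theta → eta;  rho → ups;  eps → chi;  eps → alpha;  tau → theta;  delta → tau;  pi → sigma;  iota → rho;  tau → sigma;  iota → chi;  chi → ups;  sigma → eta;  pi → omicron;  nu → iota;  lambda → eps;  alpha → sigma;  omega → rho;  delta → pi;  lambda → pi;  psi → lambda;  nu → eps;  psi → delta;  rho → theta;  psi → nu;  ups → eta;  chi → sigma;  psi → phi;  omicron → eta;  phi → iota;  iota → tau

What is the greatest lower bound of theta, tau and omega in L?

Common lower bounds of {theta, tau, omega}: phi, psi.
The greatest among these is phi.

phi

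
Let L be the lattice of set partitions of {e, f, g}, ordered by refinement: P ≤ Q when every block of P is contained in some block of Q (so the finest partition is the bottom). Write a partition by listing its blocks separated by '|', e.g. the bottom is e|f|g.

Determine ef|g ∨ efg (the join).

The join of ef|g and efg merges any blocks that overlap across the partitions, giving efg.

efg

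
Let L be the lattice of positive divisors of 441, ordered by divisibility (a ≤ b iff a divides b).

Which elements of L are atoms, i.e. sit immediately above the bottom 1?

The atoms are exactly the elements that cover 1: 3, 7.

3, 7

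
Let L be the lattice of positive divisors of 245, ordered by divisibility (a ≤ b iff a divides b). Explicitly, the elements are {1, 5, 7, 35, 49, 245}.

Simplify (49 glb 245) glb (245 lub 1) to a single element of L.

49

49 ∧ 245 = 49
245 ∨ 1 = 245
49 ∧ 245 = 49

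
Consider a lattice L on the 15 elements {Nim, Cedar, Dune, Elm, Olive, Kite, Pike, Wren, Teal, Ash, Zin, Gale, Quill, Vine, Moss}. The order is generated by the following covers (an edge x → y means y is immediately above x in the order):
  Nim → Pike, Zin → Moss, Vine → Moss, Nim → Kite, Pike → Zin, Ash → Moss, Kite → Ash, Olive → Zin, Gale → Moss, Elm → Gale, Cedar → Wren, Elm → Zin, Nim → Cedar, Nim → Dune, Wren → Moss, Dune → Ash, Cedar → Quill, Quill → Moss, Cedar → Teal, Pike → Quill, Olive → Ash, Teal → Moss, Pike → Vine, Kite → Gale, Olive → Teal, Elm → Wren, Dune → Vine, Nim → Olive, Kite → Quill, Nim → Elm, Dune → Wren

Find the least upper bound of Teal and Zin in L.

Common upper bounds of {Teal, Zin}: Moss.
The least among these is Moss.

Moss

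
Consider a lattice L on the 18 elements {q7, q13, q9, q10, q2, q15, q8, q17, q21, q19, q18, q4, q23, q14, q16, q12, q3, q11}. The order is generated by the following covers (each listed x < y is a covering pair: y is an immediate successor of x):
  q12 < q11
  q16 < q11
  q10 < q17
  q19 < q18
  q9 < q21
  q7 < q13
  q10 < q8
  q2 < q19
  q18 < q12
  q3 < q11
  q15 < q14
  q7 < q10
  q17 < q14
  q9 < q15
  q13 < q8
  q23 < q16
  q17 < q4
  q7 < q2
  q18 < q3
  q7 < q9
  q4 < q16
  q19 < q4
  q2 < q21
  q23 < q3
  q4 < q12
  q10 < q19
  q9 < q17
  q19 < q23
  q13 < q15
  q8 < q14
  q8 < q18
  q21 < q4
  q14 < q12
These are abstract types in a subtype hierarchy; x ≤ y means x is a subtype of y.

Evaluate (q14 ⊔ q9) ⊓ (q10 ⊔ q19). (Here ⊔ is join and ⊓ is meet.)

q14 ∨ q9 = q14
q10 ∨ q19 = q19
q14 ∧ q19 = q10

q10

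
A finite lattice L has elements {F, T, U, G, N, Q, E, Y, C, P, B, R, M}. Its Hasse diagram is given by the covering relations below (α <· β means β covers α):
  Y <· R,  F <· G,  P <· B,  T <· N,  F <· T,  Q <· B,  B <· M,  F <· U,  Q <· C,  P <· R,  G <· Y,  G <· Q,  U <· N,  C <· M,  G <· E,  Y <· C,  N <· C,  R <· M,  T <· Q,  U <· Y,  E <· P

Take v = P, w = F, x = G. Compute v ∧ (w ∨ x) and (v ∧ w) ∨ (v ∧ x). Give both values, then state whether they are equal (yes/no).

G; G; yes

w ∨ x = G, so v ∧ (w ∨ x) = P ∧ G = G.
v ∧ w = F and v ∧ x = G, so (v ∧ w) ∨ (v ∧ x) = F ∨ G = G.
Equal: yes.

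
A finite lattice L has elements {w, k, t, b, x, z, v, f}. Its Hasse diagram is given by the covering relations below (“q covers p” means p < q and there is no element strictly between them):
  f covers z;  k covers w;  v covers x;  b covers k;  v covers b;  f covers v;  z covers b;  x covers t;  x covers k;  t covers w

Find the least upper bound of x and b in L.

Common upper bounds of {x, b}: f, v.
The least among these is v.

v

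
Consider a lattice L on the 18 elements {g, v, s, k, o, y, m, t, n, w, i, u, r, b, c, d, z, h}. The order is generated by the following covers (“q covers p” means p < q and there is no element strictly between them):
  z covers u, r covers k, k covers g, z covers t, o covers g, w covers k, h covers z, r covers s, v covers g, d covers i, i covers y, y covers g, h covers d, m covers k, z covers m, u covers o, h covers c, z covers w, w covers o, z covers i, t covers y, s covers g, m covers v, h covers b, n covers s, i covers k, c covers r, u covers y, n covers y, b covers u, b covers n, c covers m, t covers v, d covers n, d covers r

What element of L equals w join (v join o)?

z

v ∨ o = z
w ∨ z = z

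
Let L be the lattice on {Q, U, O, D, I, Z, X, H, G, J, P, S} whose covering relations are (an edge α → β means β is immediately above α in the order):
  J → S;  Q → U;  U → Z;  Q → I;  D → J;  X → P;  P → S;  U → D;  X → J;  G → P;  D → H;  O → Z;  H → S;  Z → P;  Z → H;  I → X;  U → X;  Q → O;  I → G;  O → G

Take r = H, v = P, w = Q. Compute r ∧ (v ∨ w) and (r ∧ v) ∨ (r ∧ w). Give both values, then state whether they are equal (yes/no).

Z; Z; yes

v ∨ w = P, so r ∧ (v ∨ w) = H ∧ P = Z.
r ∧ v = Z and r ∧ w = Q, so (r ∧ v) ∨ (r ∧ w) = Z ∨ Q = Z.
Equal: yes.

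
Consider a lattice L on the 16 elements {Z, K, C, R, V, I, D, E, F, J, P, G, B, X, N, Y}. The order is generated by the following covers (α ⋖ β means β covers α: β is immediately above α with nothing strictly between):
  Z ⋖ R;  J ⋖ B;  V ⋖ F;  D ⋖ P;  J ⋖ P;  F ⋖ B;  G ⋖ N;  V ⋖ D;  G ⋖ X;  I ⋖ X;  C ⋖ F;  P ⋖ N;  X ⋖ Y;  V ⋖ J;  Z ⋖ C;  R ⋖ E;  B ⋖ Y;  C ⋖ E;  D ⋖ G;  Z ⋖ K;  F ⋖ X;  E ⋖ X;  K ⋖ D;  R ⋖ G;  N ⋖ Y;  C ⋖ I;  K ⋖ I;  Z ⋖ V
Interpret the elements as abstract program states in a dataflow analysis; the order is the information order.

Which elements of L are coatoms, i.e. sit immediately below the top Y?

The coatoms are exactly the elements covered by Y: B, N, X.

B, N, X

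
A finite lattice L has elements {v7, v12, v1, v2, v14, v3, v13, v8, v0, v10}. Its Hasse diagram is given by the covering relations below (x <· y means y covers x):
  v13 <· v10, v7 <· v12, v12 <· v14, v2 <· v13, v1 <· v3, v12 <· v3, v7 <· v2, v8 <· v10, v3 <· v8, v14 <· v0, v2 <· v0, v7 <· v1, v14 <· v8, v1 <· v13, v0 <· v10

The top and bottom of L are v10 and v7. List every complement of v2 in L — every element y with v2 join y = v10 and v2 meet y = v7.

v3, v8

Need y with v2 ∨ y = v10 and v2 ∧ y = v7.
Checking each element gives: v3, v8.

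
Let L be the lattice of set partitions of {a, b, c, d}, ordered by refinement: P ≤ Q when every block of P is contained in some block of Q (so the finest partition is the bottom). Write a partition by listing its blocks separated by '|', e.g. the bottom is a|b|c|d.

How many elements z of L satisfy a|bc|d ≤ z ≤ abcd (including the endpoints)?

The interval [a|bc|d, abcd] = {abcd, abc|d, ad|bc, a|bcd, a|bc|d}, which has 5 elements.

5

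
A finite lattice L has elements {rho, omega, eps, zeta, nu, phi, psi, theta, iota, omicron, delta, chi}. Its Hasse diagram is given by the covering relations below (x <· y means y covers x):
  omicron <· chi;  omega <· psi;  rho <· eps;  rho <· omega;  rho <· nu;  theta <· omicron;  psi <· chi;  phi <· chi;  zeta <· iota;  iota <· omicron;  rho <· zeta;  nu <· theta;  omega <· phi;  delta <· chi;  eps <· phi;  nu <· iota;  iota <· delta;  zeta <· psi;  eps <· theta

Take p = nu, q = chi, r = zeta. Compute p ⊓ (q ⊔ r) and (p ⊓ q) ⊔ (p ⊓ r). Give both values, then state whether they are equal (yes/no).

q ⊔ r = chi, so p ⊓ (q ⊔ r) = nu ⊓ chi = nu.
p ⊓ q = nu and p ⊓ r = rho, so (p ⊓ q) ⊔ (p ⊓ r) = nu ⊔ rho = nu.
Equal: yes.

nu; nu; yes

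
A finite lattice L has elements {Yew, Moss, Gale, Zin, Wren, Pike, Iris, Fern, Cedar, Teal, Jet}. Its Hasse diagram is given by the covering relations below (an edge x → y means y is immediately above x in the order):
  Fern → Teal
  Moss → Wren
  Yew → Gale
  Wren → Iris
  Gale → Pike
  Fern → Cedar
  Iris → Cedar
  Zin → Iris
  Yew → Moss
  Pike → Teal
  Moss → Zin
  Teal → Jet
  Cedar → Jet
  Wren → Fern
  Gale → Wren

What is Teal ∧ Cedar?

Fern

Common lower bounds of {Teal, Cedar}: Fern, Gale, Moss, Wren, Yew.
The greatest among these is Fern.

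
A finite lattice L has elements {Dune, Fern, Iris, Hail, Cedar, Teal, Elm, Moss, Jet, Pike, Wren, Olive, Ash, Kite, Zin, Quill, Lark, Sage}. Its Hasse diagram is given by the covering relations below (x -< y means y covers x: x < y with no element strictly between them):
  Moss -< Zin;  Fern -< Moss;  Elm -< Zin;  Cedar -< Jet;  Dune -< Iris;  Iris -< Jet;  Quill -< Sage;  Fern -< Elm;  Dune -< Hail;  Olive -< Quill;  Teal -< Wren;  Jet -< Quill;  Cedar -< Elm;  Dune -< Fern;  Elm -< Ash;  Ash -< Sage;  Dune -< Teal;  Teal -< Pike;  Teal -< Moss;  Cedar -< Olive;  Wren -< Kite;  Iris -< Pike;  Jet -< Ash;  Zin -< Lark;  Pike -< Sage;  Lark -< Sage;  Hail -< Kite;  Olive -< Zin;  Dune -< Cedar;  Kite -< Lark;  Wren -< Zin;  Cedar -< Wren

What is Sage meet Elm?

Common lower bounds of {Sage, Elm}: Cedar, Dune, Elm, Fern.
The greatest among these is Elm.

Elm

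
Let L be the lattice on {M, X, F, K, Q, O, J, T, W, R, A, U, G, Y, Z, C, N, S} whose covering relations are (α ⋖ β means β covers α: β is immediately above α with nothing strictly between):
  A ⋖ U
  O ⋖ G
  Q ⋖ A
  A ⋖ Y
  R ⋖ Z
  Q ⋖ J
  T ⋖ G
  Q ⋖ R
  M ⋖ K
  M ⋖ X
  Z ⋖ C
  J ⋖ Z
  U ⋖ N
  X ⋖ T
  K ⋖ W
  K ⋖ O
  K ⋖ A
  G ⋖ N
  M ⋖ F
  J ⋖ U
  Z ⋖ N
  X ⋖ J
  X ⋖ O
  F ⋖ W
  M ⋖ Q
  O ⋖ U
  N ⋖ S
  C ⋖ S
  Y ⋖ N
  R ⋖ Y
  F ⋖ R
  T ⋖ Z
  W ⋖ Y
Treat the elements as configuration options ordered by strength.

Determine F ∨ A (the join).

Common upper bounds of {F, A}: N, S, Y.
The least among these is Y.

Y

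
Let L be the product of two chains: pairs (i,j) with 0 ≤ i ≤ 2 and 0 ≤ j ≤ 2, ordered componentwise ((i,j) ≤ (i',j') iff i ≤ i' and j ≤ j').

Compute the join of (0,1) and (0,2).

Common upper bounds of {(0,1), (0,2)}: (0,2), (1,2), (2,2).
The least among these is (0,2).

(0,2)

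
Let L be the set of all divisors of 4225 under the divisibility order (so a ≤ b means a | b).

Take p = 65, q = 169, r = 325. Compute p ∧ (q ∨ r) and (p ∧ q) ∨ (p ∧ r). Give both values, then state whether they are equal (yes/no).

q ∨ r = 4225, so p ∧ (q ∨ r) = 65 ∧ 4225 = 65.
p ∧ q = 13 and p ∧ r = 65, so (p ∧ q) ∨ (p ∧ r) = 13 ∨ 65 = 65.
Equal: yes.

65; 65; yes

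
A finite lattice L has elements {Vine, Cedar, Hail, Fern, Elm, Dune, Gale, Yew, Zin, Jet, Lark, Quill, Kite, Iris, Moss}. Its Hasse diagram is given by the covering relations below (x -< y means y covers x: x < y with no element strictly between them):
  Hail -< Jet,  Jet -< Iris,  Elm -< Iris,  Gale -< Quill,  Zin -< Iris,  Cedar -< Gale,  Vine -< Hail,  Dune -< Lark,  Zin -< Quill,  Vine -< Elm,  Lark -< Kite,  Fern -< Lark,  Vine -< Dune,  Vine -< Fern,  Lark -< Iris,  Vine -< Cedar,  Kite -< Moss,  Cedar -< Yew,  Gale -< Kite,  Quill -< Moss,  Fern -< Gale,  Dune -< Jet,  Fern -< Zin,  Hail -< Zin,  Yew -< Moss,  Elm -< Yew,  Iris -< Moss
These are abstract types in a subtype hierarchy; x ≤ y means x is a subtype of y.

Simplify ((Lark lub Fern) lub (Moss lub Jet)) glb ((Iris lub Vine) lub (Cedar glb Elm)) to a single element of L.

Iris

Lark ∨ Fern = Lark
Moss ∨ Jet = Moss
Lark ∨ Moss = Moss
Iris ∨ Vine = Iris
Cedar ∧ Elm = Vine
Iris ∨ Vine = Iris
Moss ∧ Iris = Iris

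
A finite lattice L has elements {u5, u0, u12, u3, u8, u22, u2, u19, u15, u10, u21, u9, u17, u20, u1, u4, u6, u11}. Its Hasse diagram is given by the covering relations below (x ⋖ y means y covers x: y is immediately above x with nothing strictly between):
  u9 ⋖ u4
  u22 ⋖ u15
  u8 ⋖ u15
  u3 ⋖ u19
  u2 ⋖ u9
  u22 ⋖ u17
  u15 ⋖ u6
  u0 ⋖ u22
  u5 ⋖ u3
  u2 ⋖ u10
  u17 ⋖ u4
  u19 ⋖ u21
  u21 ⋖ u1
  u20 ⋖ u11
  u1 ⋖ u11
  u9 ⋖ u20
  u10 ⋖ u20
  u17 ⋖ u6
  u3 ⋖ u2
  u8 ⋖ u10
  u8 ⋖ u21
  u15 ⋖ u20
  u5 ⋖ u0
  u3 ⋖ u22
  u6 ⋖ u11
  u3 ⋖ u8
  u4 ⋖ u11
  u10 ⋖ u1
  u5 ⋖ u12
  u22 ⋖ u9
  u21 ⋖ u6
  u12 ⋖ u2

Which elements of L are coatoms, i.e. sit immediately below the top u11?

The coatoms are exactly the elements covered by u11: u1, u20, u4, u6.

u1, u20, u4, u6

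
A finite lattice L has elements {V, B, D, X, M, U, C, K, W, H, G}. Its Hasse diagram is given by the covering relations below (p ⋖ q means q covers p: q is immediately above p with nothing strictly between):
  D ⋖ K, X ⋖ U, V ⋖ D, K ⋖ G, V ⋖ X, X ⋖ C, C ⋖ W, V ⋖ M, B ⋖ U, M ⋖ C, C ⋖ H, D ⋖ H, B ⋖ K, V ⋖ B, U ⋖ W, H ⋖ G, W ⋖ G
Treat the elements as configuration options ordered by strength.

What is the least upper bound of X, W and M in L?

Common upper bounds of {X, W, M}: G, W.
The least among these is W.

W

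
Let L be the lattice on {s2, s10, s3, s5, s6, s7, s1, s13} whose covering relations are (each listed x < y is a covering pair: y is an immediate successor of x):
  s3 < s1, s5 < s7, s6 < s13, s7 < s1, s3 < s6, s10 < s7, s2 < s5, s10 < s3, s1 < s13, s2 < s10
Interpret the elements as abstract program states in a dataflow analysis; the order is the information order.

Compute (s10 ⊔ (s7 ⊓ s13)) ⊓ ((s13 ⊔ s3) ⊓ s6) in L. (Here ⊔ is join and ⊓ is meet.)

s10

s7 ∧ s13 = s7
s10 ∨ s7 = s7
s13 ∨ s3 = s13
s13 ∧ s6 = s6
s7 ∧ s6 = s10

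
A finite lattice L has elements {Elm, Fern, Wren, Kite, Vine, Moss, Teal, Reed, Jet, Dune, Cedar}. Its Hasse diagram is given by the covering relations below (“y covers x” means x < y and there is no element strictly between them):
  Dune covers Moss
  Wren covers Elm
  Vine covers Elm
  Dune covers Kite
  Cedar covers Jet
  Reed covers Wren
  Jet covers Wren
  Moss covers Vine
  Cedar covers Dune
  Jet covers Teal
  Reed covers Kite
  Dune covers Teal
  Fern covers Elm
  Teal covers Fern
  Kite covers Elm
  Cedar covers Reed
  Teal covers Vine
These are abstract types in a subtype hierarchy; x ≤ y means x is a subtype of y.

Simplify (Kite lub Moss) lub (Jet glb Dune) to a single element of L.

Kite ∨ Moss = Dune
Jet ∧ Dune = Teal
Dune ∨ Teal = Dune

Dune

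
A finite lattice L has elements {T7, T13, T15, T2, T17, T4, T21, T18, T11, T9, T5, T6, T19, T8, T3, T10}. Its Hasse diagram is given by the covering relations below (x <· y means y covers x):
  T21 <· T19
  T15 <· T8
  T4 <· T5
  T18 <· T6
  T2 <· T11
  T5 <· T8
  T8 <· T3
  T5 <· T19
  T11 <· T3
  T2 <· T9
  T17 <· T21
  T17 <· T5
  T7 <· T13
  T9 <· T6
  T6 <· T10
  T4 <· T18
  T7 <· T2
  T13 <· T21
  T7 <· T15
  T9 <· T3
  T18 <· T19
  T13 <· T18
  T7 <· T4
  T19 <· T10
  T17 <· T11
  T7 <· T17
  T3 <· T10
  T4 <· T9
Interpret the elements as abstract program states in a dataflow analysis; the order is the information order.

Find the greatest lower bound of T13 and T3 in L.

Common lower bounds of {T13, T3}: T7.
The greatest among these is T7.

T7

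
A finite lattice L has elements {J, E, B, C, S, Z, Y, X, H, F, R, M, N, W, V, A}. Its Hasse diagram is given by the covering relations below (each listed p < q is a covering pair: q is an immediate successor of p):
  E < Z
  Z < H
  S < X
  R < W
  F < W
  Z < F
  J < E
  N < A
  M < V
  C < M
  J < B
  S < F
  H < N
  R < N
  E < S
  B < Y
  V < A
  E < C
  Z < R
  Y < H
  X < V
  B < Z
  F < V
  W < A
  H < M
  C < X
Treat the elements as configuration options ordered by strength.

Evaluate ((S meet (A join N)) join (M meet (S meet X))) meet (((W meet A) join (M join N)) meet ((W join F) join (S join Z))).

S

A ∨ N = A
S ∧ A = S
S ∧ X = S
M ∧ S = E
S ∨ E = S
W ∧ A = W
M ∨ N = A
W ∨ A = A
W ∨ F = W
S ∨ Z = F
W ∨ F = W
A ∧ W = W
S ∧ W = S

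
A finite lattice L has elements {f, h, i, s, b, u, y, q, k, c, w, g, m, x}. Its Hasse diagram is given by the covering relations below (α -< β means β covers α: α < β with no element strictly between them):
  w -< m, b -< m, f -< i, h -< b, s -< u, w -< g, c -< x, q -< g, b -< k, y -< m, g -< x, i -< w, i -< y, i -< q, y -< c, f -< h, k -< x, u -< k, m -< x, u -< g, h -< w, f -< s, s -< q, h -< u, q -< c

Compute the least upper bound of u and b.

Common upper bounds of {u, b}: k, x.
The least among these is k.

k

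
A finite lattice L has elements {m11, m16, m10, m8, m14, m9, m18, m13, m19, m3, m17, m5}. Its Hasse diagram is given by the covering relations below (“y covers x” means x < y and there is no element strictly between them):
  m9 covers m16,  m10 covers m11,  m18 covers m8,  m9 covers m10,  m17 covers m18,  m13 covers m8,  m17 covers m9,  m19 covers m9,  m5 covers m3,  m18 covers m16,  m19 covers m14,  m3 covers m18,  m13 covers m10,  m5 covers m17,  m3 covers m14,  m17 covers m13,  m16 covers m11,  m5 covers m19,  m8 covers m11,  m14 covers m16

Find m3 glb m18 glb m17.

Common lower bounds of {m3, m18, m17}: m11, m16, m18, m8.
The greatest among these is m18.

m18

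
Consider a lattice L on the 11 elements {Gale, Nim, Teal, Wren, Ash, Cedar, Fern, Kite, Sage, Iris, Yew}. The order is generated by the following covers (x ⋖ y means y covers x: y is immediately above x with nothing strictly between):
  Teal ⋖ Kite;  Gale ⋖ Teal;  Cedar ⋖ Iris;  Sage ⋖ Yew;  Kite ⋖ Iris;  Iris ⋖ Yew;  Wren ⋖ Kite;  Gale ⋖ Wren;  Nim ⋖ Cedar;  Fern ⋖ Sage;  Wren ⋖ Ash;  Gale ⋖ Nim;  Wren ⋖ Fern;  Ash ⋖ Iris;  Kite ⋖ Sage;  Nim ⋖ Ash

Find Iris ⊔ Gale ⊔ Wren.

Iris

Common upper bounds of {Iris, Gale, Wren}: Iris, Yew.
The least among these is Iris.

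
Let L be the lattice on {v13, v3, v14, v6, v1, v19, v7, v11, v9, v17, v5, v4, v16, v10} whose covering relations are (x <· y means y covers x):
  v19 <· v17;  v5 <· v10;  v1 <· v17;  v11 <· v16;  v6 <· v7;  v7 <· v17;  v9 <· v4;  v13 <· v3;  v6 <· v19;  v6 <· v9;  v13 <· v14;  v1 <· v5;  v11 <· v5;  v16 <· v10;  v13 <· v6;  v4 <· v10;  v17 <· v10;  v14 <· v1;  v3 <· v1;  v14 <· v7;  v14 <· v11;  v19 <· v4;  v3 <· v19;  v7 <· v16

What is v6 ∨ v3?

Common upper bounds of {v6, v3}: v10, v17, v19, v4.
The least among these is v19.

v19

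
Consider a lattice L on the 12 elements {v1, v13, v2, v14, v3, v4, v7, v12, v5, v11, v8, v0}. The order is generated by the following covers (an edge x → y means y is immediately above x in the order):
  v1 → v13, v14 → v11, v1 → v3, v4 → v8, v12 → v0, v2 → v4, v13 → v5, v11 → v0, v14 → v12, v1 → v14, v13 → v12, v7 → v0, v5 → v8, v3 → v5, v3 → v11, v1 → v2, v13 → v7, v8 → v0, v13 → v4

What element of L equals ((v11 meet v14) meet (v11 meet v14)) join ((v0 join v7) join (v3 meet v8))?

v0

v11 ∧ v14 = v14
v11 ∧ v14 = v14
v14 ∧ v14 = v14
v0 ∨ v7 = v0
v3 ∧ v8 = v3
v0 ∨ v3 = v0
v14 ∨ v0 = v0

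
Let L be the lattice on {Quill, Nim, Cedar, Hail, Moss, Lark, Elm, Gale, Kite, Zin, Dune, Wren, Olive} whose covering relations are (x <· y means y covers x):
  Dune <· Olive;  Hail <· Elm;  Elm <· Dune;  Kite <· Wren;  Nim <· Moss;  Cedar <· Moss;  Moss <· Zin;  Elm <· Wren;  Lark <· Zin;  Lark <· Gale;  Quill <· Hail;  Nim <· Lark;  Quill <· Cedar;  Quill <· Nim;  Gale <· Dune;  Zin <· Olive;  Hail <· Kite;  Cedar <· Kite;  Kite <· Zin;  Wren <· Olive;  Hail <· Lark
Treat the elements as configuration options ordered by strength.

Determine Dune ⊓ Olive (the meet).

Dune

Common lower bounds of {Dune, Olive}: Dune, Elm, Gale, Hail, Lark, Nim, Quill.
The greatest among these is Dune.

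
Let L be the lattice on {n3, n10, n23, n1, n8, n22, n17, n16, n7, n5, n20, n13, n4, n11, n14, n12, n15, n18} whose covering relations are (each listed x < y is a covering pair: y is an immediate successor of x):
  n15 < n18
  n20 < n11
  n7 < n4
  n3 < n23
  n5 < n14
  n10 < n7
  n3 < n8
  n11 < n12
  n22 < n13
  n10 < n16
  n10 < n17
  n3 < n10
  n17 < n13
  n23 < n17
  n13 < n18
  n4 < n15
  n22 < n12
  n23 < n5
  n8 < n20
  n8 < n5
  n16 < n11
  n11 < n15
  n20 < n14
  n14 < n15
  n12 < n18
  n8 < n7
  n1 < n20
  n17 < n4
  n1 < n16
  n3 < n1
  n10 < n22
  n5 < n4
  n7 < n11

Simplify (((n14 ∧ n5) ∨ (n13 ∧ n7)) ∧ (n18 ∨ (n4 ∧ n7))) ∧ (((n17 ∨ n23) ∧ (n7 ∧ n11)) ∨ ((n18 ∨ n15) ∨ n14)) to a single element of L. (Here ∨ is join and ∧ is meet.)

n4

n14 ∧ n5 = n5
n13 ∧ n7 = n10
n5 ∨ n10 = n4
n4 ∧ n7 = n7
n18 ∨ n7 = n18
n4 ∧ n18 = n4
n17 ∨ n23 = n17
n7 ∧ n11 = n7
n17 ∧ n7 = n10
n18 ∨ n15 = n18
n18 ∨ n14 = n18
n10 ∨ n18 = n18
n4 ∧ n18 = n4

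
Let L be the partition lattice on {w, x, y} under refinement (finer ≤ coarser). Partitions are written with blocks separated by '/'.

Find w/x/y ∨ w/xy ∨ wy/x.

The join of w/x/y, w/xy, wy/x merges any blocks that overlap across the partitions, giving wxy.

wxy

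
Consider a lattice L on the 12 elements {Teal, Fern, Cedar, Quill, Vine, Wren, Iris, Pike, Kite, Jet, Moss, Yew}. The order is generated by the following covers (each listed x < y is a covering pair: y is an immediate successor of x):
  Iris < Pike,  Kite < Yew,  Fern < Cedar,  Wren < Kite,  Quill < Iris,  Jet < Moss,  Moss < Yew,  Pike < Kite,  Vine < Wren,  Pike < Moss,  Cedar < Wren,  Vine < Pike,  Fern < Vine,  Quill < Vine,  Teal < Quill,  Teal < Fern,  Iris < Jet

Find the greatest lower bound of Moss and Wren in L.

Vine

Common lower bounds of {Moss, Wren}: Fern, Quill, Teal, Vine.
The greatest among these is Vine.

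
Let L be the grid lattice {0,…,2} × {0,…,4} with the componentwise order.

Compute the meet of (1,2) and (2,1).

In a product of chains, the meet is componentwise min, giving (1,1).

(1,1)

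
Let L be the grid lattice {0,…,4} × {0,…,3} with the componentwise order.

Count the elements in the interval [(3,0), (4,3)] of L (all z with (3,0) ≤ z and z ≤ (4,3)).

8

The interval [(3,0), (4,3)] = {(3,0), (3,1), (3,2), (3,3), (4,0), (4,1), (4,2), (4,3)}, which has 8 elements.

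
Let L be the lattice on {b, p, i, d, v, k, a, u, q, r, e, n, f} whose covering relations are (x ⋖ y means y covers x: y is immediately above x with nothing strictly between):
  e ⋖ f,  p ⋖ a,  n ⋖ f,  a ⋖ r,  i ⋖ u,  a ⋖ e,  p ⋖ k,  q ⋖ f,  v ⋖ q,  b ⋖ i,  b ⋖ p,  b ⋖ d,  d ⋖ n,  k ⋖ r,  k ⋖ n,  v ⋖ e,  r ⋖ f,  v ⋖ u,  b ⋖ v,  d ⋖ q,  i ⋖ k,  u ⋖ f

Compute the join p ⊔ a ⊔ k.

Common upper bounds of {p, a, k}: f, r.
The least among these is r.

r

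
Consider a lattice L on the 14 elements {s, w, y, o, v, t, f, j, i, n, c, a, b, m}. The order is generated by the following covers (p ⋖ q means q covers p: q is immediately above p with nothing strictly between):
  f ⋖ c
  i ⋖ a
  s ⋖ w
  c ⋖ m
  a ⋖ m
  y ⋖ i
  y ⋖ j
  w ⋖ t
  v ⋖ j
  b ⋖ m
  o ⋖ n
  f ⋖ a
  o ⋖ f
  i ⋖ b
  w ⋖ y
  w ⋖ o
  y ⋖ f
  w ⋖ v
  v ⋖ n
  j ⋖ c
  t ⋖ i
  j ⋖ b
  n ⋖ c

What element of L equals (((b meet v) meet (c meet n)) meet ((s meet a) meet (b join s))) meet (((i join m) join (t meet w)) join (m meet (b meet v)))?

b ∧ v = v
c ∧ n = n
v ∧ n = v
s ∧ a = s
b ∨ s = b
s ∧ b = s
v ∧ s = s
i ∨ m = m
t ∧ w = w
m ∨ w = m
b ∧ v = v
m ∧ v = v
m ∨ v = m
s ∧ m = s

s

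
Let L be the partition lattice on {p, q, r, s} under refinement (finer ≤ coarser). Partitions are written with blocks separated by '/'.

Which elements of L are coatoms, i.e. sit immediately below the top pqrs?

The coatoms are exactly the elements covered by pqrs: p/qrs, pq/rs, pqr/s, pqs/r, pr/qs, prs/q, ps/qr.

p/qrs, pq/rs, pqr/s, pqs/r, pr/qs, prs/q, ps/qr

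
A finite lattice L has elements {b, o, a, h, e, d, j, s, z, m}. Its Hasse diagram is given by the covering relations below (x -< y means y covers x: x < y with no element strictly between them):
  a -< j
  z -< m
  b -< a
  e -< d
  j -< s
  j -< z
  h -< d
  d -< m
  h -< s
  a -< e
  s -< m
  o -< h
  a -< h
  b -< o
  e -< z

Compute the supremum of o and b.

o

Common upper bounds of {o, b}: d, h, m, o, s.
The least among these is o.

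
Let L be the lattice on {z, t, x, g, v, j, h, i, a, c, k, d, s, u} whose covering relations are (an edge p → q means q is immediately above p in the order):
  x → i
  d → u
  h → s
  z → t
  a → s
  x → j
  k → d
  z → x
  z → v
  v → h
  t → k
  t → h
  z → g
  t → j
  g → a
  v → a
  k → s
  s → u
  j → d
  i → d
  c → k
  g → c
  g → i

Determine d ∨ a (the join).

Common upper bounds of {d, a}: u.
The least among these is u.

u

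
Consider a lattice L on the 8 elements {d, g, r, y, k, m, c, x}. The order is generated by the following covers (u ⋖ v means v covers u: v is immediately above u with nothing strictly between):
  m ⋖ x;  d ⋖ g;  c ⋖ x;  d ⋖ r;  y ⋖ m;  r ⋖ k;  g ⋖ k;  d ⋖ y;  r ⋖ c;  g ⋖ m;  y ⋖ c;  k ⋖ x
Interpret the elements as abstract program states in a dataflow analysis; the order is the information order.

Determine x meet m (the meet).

Common lower bounds of {x, m}: d, g, m, y.
The greatest among these is m.

m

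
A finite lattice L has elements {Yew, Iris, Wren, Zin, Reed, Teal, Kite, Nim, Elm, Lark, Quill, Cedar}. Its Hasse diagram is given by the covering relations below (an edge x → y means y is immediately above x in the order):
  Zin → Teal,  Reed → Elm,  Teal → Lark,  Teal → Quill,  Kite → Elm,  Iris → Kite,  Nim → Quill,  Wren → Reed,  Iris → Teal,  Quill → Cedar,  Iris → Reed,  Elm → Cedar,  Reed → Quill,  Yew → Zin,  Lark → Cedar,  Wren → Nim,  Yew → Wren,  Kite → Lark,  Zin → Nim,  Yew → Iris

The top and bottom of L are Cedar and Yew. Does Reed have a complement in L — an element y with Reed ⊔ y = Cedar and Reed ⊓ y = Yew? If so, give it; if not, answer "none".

For every candidate y, either Reed ∨ y ≠ Cedar or Reed ∧ y ≠ Yew; no complement exists.

none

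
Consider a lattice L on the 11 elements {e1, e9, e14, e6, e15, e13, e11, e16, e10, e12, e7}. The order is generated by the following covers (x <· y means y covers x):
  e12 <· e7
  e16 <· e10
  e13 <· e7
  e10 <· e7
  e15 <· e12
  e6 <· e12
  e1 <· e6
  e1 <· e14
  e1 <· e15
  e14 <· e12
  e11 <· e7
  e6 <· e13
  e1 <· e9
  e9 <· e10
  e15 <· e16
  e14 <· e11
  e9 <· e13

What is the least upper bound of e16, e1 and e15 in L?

Common upper bounds of {e16, e1, e15}: e10, e16, e7.
The least among these is e16.

e16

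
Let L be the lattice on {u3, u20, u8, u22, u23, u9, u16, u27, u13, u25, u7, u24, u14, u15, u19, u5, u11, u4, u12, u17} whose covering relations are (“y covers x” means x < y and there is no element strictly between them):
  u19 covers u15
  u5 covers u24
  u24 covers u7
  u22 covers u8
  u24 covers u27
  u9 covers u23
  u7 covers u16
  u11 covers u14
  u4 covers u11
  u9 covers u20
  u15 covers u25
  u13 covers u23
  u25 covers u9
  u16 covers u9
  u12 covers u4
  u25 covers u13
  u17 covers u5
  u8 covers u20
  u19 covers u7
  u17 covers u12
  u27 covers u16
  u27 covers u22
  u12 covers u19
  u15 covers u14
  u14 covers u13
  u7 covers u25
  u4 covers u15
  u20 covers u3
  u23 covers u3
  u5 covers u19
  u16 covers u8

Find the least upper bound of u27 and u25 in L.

Common upper bounds of {u27, u25}: u17, u24, u5.
The least among these is u24.

u24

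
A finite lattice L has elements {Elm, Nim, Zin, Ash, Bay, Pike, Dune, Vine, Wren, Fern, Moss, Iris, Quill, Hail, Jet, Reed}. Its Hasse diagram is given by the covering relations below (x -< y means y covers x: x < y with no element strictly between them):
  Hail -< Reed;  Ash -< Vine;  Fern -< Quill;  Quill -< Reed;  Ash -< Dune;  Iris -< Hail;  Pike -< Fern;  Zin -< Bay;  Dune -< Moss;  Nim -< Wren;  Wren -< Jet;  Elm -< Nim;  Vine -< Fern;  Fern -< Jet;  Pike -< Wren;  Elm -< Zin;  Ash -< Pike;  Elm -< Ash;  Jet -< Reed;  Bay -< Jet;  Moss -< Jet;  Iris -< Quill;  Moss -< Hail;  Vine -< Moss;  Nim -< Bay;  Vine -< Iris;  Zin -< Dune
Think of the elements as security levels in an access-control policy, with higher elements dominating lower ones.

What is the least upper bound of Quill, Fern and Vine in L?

Quill

Common upper bounds of {Quill, Fern, Vine}: Quill, Reed.
The least among these is Quill.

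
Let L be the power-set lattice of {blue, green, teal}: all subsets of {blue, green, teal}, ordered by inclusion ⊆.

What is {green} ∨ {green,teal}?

{green,teal}

Common upper bounds of {{green}, {green,teal}}: {blue,green,teal}, {green,teal}.
The least among these is {green,teal}.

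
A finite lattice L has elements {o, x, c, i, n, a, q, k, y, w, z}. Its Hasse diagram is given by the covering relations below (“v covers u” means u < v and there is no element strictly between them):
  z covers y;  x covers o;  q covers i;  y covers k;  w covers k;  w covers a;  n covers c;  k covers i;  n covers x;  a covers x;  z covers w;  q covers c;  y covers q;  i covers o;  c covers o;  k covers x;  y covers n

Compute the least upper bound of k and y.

y

Common upper bounds of {k, y}: y, z.
The least among these is y.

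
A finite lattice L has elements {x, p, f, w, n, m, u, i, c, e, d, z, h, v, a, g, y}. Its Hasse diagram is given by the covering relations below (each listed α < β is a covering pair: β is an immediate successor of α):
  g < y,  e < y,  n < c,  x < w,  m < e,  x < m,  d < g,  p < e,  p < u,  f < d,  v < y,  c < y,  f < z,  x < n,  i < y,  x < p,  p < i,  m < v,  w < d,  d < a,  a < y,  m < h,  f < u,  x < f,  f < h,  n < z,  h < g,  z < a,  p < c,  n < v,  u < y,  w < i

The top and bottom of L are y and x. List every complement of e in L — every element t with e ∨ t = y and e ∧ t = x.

Need t with e ∨ t = y and e ∧ t = x.
Checking each element gives: a, d, f, n, w, z.

a, d, f, n, w, z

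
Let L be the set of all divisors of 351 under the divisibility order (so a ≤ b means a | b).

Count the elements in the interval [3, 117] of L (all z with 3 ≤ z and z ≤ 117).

The interval [3, 117] = {117, 3, 39, 9}, which has 4 elements.

4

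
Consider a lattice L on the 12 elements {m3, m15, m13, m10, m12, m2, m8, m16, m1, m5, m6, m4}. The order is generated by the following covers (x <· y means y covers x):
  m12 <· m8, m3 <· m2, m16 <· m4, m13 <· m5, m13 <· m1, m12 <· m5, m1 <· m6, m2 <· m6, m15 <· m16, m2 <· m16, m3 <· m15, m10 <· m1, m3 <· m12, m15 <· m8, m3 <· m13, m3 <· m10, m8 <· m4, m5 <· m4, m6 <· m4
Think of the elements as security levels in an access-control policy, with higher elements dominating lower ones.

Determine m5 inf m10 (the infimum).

Common lower bounds of {m5, m10}: m3.
The greatest among these is m3.

m3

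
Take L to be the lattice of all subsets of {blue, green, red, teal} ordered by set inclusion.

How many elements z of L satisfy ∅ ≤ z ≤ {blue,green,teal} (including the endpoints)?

The interval [∅, {blue,green,teal}] = {{blue,green,teal}, {blue,green}, {blue,teal}, {blue}, {green,teal}, {green}, {teal}, ∅}, which has 8 elements.

8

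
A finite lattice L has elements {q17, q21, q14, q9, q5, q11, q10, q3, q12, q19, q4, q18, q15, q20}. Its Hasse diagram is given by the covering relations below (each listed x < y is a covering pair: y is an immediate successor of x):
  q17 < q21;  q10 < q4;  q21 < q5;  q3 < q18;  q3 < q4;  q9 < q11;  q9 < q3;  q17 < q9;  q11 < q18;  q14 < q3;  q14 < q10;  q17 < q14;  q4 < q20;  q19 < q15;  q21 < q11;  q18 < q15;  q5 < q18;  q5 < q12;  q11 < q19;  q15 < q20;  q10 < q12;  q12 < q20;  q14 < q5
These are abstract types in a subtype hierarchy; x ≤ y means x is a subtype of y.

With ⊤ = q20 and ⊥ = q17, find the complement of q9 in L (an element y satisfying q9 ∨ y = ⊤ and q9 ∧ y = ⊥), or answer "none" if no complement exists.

q12

Need y with q9 ∨ y = q20 and q9 ∧ y = q17.
Checking each element gives: q12.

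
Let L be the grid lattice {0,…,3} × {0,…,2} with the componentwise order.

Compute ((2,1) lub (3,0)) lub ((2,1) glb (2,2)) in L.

(2,1) ∨ (3,0) = (3,1)
(2,1) ∧ (2,2) = (2,1)
(3,1) ∨ (2,1) = (3,1)

(3,1)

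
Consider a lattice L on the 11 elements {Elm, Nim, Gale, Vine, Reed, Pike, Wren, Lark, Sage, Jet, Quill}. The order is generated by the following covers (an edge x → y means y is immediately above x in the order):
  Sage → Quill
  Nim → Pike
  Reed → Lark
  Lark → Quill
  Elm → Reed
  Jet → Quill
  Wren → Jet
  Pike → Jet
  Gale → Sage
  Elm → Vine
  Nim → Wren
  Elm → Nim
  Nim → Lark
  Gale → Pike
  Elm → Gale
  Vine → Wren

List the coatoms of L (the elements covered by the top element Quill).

The coatoms are exactly the elements covered by Quill: Jet, Lark, Sage.

Jet, Lark, Sage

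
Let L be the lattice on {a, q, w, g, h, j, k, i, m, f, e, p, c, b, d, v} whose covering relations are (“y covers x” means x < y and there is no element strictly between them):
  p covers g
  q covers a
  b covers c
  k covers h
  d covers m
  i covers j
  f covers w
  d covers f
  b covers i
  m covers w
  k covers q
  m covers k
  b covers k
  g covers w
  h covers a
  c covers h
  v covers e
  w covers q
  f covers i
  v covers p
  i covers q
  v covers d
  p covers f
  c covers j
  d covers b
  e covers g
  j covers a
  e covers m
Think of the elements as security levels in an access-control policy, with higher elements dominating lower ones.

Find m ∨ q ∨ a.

Common upper bounds of {m, q, a}: d, e, m, v.
The least among these is m.

m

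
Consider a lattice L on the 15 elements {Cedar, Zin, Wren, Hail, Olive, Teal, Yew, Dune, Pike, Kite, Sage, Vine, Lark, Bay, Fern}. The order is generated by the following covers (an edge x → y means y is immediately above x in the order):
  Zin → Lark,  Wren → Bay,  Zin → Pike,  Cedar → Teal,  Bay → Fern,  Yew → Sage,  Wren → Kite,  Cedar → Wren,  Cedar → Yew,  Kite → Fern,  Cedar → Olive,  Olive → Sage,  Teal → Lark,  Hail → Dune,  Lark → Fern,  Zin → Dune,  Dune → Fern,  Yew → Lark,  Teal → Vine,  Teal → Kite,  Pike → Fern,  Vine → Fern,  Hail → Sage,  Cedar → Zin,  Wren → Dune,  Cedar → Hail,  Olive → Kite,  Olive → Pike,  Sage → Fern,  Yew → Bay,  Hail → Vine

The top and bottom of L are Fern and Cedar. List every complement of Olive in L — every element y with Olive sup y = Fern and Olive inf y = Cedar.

Need y with Olive ∨ y = Fern and Olive ∧ y = Cedar.
Checking each element gives: Bay, Dune, Lark, Vine.

Bay, Dune, Lark, Vine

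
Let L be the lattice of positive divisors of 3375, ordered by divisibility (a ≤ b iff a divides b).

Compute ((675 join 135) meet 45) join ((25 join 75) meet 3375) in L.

675 ∨ 135 = 675
675 ∧ 45 = 45
25 ∨ 75 = 75
75 ∧ 3375 = 75
45 ∨ 75 = 225

225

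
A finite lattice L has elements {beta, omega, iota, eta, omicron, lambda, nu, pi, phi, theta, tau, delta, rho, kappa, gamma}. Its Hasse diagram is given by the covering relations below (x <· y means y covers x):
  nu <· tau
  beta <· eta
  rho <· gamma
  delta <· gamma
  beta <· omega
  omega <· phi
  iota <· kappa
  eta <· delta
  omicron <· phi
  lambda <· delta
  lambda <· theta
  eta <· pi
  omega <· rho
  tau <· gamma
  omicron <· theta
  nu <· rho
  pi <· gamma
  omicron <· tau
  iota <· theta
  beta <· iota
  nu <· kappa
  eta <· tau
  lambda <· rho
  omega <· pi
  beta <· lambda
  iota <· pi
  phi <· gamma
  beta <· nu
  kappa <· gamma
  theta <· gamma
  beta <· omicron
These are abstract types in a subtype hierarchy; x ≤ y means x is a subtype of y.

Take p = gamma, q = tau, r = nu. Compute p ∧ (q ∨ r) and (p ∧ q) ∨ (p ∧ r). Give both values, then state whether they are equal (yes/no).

q ∨ r = tau, so p ∧ (q ∨ r) = gamma ∧ tau = tau.
p ∧ q = tau and p ∧ r = nu, so (p ∧ q) ∨ (p ∧ r) = tau ∨ nu = tau.
Equal: yes.

tau; tau; yes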